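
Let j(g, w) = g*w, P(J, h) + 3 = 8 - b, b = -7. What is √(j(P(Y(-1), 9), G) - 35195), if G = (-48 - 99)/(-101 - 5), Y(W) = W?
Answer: I*√98816009/53 ≈ 187.56*I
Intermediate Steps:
P(J, h) = 12 (P(J, h) = -3 + (8 - 1*(-7)) = -3 + (8 + 7) = -3 + 15 = 12)
G = 147/106 (G = -147/(-106) = -147*(-1/106) = 147/106 ≈ 1.3868)
√(j(P(Y(-1), 9), G) - 35195) = √(12*(147/106) - 35195) = √(882/53 - 35195) = √(-1864453/53) = I*√98816009/53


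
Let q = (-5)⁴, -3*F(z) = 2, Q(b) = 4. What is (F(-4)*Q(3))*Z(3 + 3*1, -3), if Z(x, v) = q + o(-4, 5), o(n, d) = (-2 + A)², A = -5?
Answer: -5392/3 ≈ -1797.3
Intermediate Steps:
F(z) = -⅔ (F(z) = -⅓*2 = -⅔)
o(n, d) = 49 (o(n, d) = (-2 - 5)² = (-7)² = 49)
q = 625
Z(x, v) = 674 (Z(x, v) = 625 + 49 = 674)
(F(-4)*Q(3))*Z(3 + 3*1, -3) = -⅔*4*674 = -8/3*674 = -5392/3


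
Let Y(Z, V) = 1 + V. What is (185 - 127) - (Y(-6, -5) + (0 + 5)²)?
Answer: 37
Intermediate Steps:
(185 - 127) - (Y(-6, -5) + (0 + 5)²) = (185 - 127) - ((1 - 5) + (0 + 5)²) = 58 - (-4 + 5²) = 58 - (-4 + 25) = 58 - 1*21 = 58 - 21 = 37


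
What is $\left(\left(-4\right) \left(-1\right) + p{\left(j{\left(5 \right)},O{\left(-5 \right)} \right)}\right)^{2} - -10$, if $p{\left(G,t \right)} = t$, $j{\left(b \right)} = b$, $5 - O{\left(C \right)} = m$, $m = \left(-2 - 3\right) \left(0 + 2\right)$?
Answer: $371$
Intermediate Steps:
$m = -10$ ($m = \left(-5\right) 2 = -10$)
$O{\left(C \right)} = 15$ ($O{\left(C \right)} = 5 - -10 = 5 + 10 = 15$)
$\left(\left(-4\right) \left(-1\right) + p{\left(j{\left(5 \right)},O{\left(-5 \right)} \right)}\right)^{2} - -10 = \left(\left(-4\right) \left(-1\right) + 15\right)^{2} - -10 = \left(4 + 15\right)^{2} + 10 = 19^{2} + 10 = 361 + 10 = 371$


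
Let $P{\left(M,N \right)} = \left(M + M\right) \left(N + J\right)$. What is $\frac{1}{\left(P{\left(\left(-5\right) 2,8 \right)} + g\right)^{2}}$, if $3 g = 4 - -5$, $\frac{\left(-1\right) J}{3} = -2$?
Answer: $\frac{1}{76729} \approx 1.3033 \cdot 10^{-5}$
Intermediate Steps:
$J = 6$ ($J = \left(-3\right) \left(-2\right) = 6$)
$P{\left(M,N \right)} = 2 M \left(6 + N\right)$ ($P{\left(M,N \right)} = \left(M + M\right) \left(N + 6\right) = 2 M \left(6 + N\right)$)
$g = 3$ ($g = \frac{4 - -5}{3} = \frac{4 + 5}{3} = \frac{1}{3} \cdot 9 = 3$)
$\frac{1}{\left(P{\left(\left(-5\right) 2,8 \right)} + g\right)^{2}} = \frac{1}{\left(2 \left(\left(-5\right) 2\right) \left(6 + 8\right) + 3\right)^{2}} = \frac{1}{\left(2 \left(-10\right) 14 + 3\right)^{2}} = \frac{1}{\left(-280 + 3\right)^{2}} = \frac{1}{\left(-277\right)^{2}} = \frac{1}{76729}$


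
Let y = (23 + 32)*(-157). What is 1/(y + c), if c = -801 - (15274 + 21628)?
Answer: -1/46338 ≈ -2.1581e-5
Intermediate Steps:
c = -37703 (c = -801 - 1*36902 = -801 - 36902 = -37703)
y = -8635 (y = 55*(-157) = -8635)
1/(y + c) = 1/(-8635 - 37703) = 1/(-46338) = -1/46338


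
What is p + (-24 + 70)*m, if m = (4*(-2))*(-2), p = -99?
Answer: 637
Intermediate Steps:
m = 16 (m = -8*(-2) = 16)
p + (-24 + 70)*m = -99 + (-24 + 70)*16 = -99 + 46*16 = -99 + 736 = 637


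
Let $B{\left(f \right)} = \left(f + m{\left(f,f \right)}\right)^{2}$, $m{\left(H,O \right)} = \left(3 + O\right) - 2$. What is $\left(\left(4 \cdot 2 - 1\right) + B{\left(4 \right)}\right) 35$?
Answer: $3080$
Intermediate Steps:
$m{\left(H,O \right)} = 1 + O$
$B{\left(f \right)} = \left(1 + 2 f\right)^{2}$ ($B{\left(f \right)} = \left(f + \left(1 + f\right)\right)^{2} = \left(1 + 2 f\right)^{2}$)
$\left(\left(4 \cdot 2 - 1\right) + B{\left(4 \right)}\right) 35 = \left(\left(4 \cdot 2 - 1\right) + \left(1 + 2 \cdot 4\right)^{2}\right) 35 = \left(\left(8 - 1\right) + \left(1 + 8\right)^{2}\right) 35 = \left(7 + 9^{2}\right) 35 = \left(7 + 81\right) 35 = 88 \cdot 35 = 3080$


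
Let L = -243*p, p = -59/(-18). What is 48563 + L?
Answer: 95533/2 ≈ 47767.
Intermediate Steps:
p = 59/18 (p = -59*(-1/18) = 59/18 ≈ 3.2778)
L = -1593/2 (L = -243*59/18 = -1593/2 ≈ -796.50)
48563 + L = 48563 - 1593/2 = 95533/2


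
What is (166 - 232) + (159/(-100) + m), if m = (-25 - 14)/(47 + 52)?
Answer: -224347/3300 ≈ -67.984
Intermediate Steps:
m = -13/33 (m = -39/99 = -39*1/99 = -13/33 ≈ -0.39394)
(166 - 232) + (159/(-100) + m) = (166 - 232) + (159/(-100) - 13/33) = -66 + (159*(-1/100) - 13/33) = -66 + (-159/100 - 13/33) = -66 - 6547/3300 = -224347/3300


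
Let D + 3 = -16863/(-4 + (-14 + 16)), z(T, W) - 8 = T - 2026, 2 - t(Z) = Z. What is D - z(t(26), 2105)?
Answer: 20941/2 ≈ 10471.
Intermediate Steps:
t(Z) = 2 - Z
z(T, W) = -2018 + T (z(T, W) = 8 + (T - 2026) = 8 + (-2026 + T) = -2018 + T)
D = 16857/2 (D = -3 - 16863/(-4 + (-14 + 16)) = -3 - 16863/(-4 + 2) = -3 - 16863/(-2) = -3 - 16863*(-1/2) = -3 + 16863/2 = 16857/2 ≈ 8428.5)
D - z(t(26), 2105) = 16857/2 - (-2018 + (2 - 1*26)) = 16857/2 - (-2018 + (2 - 26)) = 16857/2 - (-2018 - 24) = 16857/2 - 1*(-2042) = 16857/2 + 2042 = 20941/2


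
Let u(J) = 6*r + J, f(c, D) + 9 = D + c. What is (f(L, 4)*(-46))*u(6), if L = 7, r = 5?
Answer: -3312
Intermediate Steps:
f(c, D) = -9 + D + c (f(c, D) = -9 + (D + c) = -9 + D + c)
u(J) = 30 + J (u(J) = 6*5 + J = 30 + J)
(f(L, 4)*(-46))*u(6) = ((-9 + 4 + 7)*(-46))*(30 + 6) = (2*(-46))*36 = -92*36 = -3312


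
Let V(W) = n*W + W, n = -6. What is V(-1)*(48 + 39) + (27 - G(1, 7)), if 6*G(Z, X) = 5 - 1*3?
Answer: 1385/3 ≈ 461.67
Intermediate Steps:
G(Z, X) = ⅓ (G(Z, X) = (5 - 1*3)/6 = (5 - 3)/6 = (⅙)*2 = ⅓)
V(W) = -5*W (V(W) = -6*W + W = -5*W)
V(-1)*(48 + 39) + (27 - G(1, 7)) = (-5*(-1))*(48 + 39) + (27 - 1*⅓) = 5*87 + (27 - ⅓) = 435 + 80/3 = 1385/3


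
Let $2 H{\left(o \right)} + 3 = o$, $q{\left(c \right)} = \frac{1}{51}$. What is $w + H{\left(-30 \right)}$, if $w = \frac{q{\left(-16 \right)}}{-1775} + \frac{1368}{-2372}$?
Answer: $- \frac{1833404011}{107362650} \approx -17.077$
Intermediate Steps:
$q{\left(c \right)} = \frac{1}{51}$
$H{\left(o \right)} = - \frac{3}{2} + \frac{o}{2}$
$w = - \frac{30960143}{53681325}$ ($w = \frac{1}{51 \left(-1775\right)} + \frac{1368}{-2372} = \frac{1}{51} \left(- \frac{1}{1775}\right) + 1368 \left(- \frac{1}{2372}\right) = - \frac{1}{90525} - \frac{342}{593} = - \frac{30960143}{53681325} \approx -0.57674$)
$w + H{\left(-30 \right)} = - \frac{30960143}{53681325} + \left(- \frac{3}{2} + \frac{1}{2} \left(-30\right)\right) = - \frac{30960143}{53681325} - \frac{33}{2} = - \frac{1833404011}{107362650}$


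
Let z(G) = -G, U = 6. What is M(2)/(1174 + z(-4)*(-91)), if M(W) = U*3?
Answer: 1/45 ≈ 0.022222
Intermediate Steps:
M(W) = 18 (M(W) = 6*3 = 18)
M(2)/(1174 + z(-4)*(-91)) = 18/(1174 - 1*(-4)*(-91)) = 18/(1174 + 4*(-91)) = 18/(1174 - 364) = 18/810 = 18*(1/810) = 1/45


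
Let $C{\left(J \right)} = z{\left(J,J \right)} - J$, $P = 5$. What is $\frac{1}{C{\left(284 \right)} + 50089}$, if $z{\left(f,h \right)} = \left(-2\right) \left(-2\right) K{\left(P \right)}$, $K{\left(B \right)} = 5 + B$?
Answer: $\frac{1}{49845} \approx 2.0062 \cdot 10^{-5}$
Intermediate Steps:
$z{\left(f,h \right)} = 40$ ($z{\left(f,h \right)} = \left(-2\right) \left(-2\right) \left(5 + 5\right) = 4 \cdot 10 = 40$)
$C{\left(J \right)} = 40 - J$
$\frac{1}{C{\left(284 \right)} + 50089} = \frac{1}{\left(40 - 284\right) + 50089} = \frac{1}{-244 + 50089} = \frac{1}{49845}$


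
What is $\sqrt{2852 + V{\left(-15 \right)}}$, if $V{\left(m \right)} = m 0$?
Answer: $2 \sqrt{713} \approx 53.404$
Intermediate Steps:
$V{\left(m \right)} = 0$
$\sqrt{2852 + V{\left(-15 \right)}} = \sqrt{2852 + 0} = \sqrt{2852} = 2 \sqrt{713}$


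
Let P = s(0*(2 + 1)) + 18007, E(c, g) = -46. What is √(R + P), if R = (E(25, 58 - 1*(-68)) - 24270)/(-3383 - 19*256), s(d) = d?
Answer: √1224910787115/8247 ≈ 134.20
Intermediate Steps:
R = 24316/8247 (R = (-46 - 24270)/(-3383 - 19*256) = -24316/(-3383 - 4864) = -24316/(-8247) = -24316*(-1/8247) = 24316/8247 ≈ 2.9485)
P = 18007 (P = 0*(2 + 1) + 18007 = 0*3 + 18007 = 0 + 18007 = 18007)
√(R + P) = √(24316/8247 + 18007) = √(148528045/8247) = √1224910787115/8247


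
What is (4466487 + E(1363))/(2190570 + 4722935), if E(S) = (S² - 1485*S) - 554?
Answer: 4299647/6913505 ≈ 0.62192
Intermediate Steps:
E(S) = -554 + S² - 1485*S
(4466487 + E(1363))/(2190570 + 4722935) = (4466487 + (-554 + 1363² - 1485*1363))/(2190570 + 4722935) = (4466487 + (-554 + 1857769 - 2024055))/6913505 = (4466487 - 166840)*(1/6913505) = 4299647*(1/6913505) = 4299647/6913505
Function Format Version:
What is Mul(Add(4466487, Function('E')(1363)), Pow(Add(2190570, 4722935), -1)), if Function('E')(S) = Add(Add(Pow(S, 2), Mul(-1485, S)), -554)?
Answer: Rational(4299647, 6913505) ≈ 0.62192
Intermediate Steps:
Function('E')(S) = Add(-554, Pow(S, 2), Mul(-1485, S))
Mul(Add(4466487, Function('E')(1363)), Pow(Add(2190570, 4722935), -1)) = Mul(Add(4466487, Add(-554, Pow(1363, 2), Mul(-1485, 1363))), Pow(Add(2190570, 4722935), -1)) = Mul(Add(4466487, Add(-554, 1857769, -2024055)), Pow(6913505, -1)) = Mul(Add(4466487, -166840), Rational(1, 6913505)) = Mul(4299647, Rational(1, 6913505)) = Rational(4299647, 6913505)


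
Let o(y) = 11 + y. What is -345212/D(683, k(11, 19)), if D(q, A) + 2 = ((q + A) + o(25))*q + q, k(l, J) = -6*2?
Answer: -172606/241781 ≈ -0.71389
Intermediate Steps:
k(l, J) = -12
D(q, A) = -2 + q + q*(36 + A + q) (D(q, A) = -2 + (((q + A) + (11 + 25))*q + q) = -2 + (((A + q) + 36)*q + q) = -2 + ((36 + A + q)*q + q) = -2 + (q*(36 + A + q) + q) = -2 + (q + q*(36 + A + q)) = -2 + q + q*(36 + A + q))
-345212/D(683, k(11, 19)) = -345212/(-2 + 683**2 + 37*683 - 12*683) = -345212/(-2 + 466489 + 25271 - 8196) = -345212/483562 = -345212*1/483562 = -172606/241781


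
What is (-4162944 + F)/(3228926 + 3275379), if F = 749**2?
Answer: -3601943/6504305 ≈ -0.55378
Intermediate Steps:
F = 561001
(-4162944 + F)/(3228926 + 3275379) = (-4162944 + 561001)/(3228926 + 3275379) = -3601943/6504305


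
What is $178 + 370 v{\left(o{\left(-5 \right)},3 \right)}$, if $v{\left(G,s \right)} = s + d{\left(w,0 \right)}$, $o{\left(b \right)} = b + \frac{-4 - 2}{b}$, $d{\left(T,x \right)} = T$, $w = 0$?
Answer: $1288$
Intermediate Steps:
$o{\left(b \right)} = b - \frac{6}{b}$
$v{\left(G,s \right)} = s$ ($v{\left(G,s \right)} = s + 0 = s$)
$178 + 370 v{\left(o{\left(-5 \right)},3 \right)} = 178 + 370 \cdot 3 = 178 + 1110 = 1288$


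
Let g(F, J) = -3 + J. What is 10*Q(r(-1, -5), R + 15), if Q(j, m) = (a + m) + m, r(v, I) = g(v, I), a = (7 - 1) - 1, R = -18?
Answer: -10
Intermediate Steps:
a = 5 (a = 6 - 1 = 5)
r(v, I) = -3 + I
Q(j, m) = 5 + 2*m (Q(j, m) = (5 + m) + m = 5 + 2*m)
10*Q(r(-1, -5), R + 15) = 10*(5 + 2*(-18 + 15)) = 10*(5 + 2*(-3)) = 10*(5 - 6) = 10*(-1) = -10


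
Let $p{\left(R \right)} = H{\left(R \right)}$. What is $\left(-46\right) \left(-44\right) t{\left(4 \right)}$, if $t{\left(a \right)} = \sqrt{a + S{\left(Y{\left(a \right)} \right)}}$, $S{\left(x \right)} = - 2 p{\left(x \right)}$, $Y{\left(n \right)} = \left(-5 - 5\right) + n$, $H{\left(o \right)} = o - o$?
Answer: $4048$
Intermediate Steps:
$H{\left(o \right)} = 0$
$Y{\left(n \right)} = -10 + n$
$p{\left(R \right)} = 0$
$S{\left(x \right)} = 0$ ($S{\left(x \right)} = \left(-2\right) 0 = 0$)
$t{\left(a \right)} = \sqrt{a}$ ($t{\left(a \right)} = \sqrt{a + 0} = \sqrt{a}$)
$\left(-46\right) \left(-44\right) t{\left(4 \right)} = \left(-46\right) \left(-44\right) \sqrt{4} = 2024 \cdot 2 = 4048$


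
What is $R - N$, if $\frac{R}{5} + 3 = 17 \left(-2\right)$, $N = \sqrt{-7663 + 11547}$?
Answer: $-185 - 2 \sqrt{971} \approx -247.32$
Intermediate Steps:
$N = 2 \sqrt{971}$ ($N = \sqrt{3884} = 2 \sqrt{971} \approx 62.322$)
$R = -185$ ($R = -15 + 5 \cdot 17 \left(-2\right) = -15 + 5 \left(-34\right) = -15 - 170 = -185$)
$R - N = -185 - 2 \sqrt{971}$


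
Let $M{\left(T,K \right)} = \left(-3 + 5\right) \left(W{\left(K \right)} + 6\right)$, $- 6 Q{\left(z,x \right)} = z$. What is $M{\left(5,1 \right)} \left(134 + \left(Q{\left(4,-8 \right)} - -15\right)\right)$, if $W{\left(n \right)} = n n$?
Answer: $\frac{6230}{3} \approx 2076.7$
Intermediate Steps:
$W{\left(n \right)} = n^{2}$
$Q{\left(z,x \right)} = - \frac{z}{6}$
$M{\left(T,K \right)} = 12 + 2 K^{2}$ ($M{\left(T,K \right)} = \left(-3 + 5\right) \left(K^{2} + 6\right) = 2 \left(6 + K^{2}\right) = 12 + 2 K^{2}$)
$M{\left(5,1 \right)} \left(134 + \left(Q{\left(4,-8 \right)} - -15\right)\right) = \left(12 + 2 \cdot 1^{2}\right) \left(134 - - \frac{43}{3}\right) = \left(12 + 2 \cdot 1\right) \left(134 + \left(- \frac{2}{3} + 15\right)\right) = \left(12 + 2\right) \left(134 + \frac{43}{3}\right) = 14 \cdot \frac{445}{3} = \frac{6230}{3}$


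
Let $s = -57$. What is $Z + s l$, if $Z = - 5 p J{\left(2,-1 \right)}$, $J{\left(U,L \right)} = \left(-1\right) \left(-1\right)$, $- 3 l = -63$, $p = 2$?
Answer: $-1207$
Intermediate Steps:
$l = 21$ ($l = \left(- \frac{1}{3}\right) \left(-63\right) = 21$)
$J{\left(U,L \right)} = 1$
$Z = -10$ ($Z = \left(-5\right) 2 \cdot 1 = \left(-10\right) 1 = -10$)
$Z + s l = -10 - 1197 = -1207$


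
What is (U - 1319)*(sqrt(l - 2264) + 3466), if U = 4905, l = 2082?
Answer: 12429076 + 3586*I*sqrt(182) ≈ 1.2429e+7 + 48378.0*I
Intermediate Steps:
(U - 1319)*(sqrt(l - 2264) + 3466) = (4905 - 1319)*(sqrt(2082 - 2264) + 3466) = 3586*(sqrt(-182) + 3466) = 3586*(I*sqrt(182) + 3466) = 3586*(3466 + I*sqrt(182)) = 12429076 + 3586*I*sqrt(182)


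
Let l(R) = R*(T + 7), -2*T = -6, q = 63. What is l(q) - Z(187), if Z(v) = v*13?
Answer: -1801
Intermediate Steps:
T = 3 (T = -½*(-6) = 3)
Z(v) = 13*v
l(R) = 10*R (l(R) = R*(3 + 7) = R*10 = 10*R)
l(q) - Z(187) = 10*63 - 13*187 = 630 - 1*2431 = 630 - 2431 = -1801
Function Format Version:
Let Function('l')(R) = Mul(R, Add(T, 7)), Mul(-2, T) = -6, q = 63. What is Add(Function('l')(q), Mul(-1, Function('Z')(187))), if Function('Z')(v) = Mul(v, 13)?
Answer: -1801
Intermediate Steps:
T = 3 (T = Mul(Rational(-1, 2), -6) = 3)
Function('Z')(v) = Mul(13, v)
Function('l')(R) = Mul(10, R) (Function('l')(R) = Mul(R, Add(3, 7)) = Mul(R, 10) = Mul(10, R))
Add(Function('l')(q), Mul(-1, Function('Z')(187))) = Add(Mul(10, 63), Mul(-1, Mul(13, 187))) = Add(630, Mul(-1, 2431)) = Add(630, -2431) = -1801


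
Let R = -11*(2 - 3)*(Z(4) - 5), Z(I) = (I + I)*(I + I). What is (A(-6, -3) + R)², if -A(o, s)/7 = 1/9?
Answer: 34035556/81 ≈ 4.2019e+5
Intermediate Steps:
Z(I) = 4*I² (Z(I) = (2*I)*(2*I) = 4*I²)
A(o, s) = -7/9
R = 649 (R = -11*(2 - 3)*(4*4² - 5) = -(-11)*(4*16 - 5) = -(-11)*(64 - 5) = -(-11)*59 = -11*(-59) = 649)
(A(-6, -3) + R)² = (-7/9 + 649)² = (5834/9)² = 34035556/81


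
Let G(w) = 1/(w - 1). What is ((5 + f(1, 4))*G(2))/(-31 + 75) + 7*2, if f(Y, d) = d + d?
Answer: 629/44 ≈ 14.295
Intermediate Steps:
f(Y, d) = 2*d
G(w) = 1/(-1 + w)
((5 + f(1, 4))*G(2))/(-31 + 75) + 7*2 = ((5 + 2*4)/(-1 + 2))/(-31 + 75) + 7*2 = ((5 + 8)/1)/44 + 14 = (13*1)*(1/44) + 14 = 13*(1/44) + 14 = 13/44 + 14 = 629/44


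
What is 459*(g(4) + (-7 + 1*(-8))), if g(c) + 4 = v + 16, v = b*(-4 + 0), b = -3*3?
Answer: 15147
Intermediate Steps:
b = -9
v = 36 (v = -9*(-4 + 0) = -9*(-4) = 36)
g(c) = 48 (g(c) = -4 + (36 + 16) = -4 + 52 = 48)
459*(g(4) + (-7 + 1*(-8))) = 459*(48 + (-7 + 1*(-8))) = 459*(48 + (-7 - 8)) = 459*(48 - 15) = 459*33 = 15147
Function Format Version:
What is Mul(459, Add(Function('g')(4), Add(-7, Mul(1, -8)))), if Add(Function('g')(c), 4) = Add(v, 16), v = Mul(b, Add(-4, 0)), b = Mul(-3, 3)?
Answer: 15147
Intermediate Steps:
b = -9
v = 36 (v = Mul(-9, Add(-4, 0)) = Mul(-9, -4) = 36)
Function('g')(c) = 48 (Function('g')(c) = Add(-4, Add(36, 16)) = Add(-4, 52) = 48)
Mul(459, Add(Function('g')(4), Add(-7, Mul(1, -8)))) = Mul(459, Add(48, Add(-7, Mul(1, -8)))) = Mul(459, Add(48, Add(-7, -8))) = Mul(459, Add(48, -15)) = Mul(459, 33) = 15147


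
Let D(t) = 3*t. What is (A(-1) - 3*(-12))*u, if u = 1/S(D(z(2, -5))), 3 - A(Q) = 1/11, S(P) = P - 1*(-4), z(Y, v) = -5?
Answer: -428/121 ≈ -3.5372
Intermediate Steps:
S(P) = 4 + P (S(P) = P + 4 = 4 + P)
A(Q) = 32/11 (A(Q) = 3 - 1/11 = 32/11)
u = -1/11 (u = 1/(4 + 3*(-5)) = 1/(4 - 15) = 1/(-11) = -1/11 ≈ -0.090909)
(A(-1) - 3*(-12))*u = (32/11 - 3*(-12))*(-1/11) = (32/11 + 36)*(-1/11) = (428/11)*(-1/11) = -428/121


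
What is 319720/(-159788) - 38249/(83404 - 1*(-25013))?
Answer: -10193703613/4330933899 ≈ -2.3537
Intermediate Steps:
319720/(-159788) - 38249/(83404 - 1*(-25013)) = 319720*(-1/159788) - 38249/(83404 + 25013) = -79930/39947 - 38249/108417 = -10193703613/4330933899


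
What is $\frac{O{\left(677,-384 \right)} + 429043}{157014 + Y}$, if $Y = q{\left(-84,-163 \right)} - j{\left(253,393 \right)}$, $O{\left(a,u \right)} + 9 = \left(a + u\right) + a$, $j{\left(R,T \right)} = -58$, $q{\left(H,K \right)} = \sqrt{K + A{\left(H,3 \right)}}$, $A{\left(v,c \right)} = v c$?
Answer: $\frac{67541588288}{24671613599} - \frac{430004 i \sqrt{415}}{24671613599} \approx 2.7376 - 0.00035506 i$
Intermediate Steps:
$A{\left(v,c \right)} = c v$
$q{\left(H,K \right)} = \sqrt{K + 3 H}$
$O{\left(a,u \right)} = -9 + u + 2 a$ ($O{\left(a,u \right)} = -9 + \left(\left(a + u\right) + a\right) = -9 + \left(u + 2 a\right) = -9 + u + 2 a$)
$Y = 58 + i \sqrt{415}$ ($Y = \sqrt{-163 + 3 \left(-84\right)} - -58 = \sqrt{-163 - 252} + 58 = \sqrt{-415} + 58 = i \sqrt{415} + 58 = 58 + i \sqrt{415} \approx 58.0 + 20.372 i$)
$\frac{O{\left(677,-384 \right)} + 429043}{157014 + Y} = \frac{\left(-9 - 384 + 2 \cdot 677\right) + 429043}{157014 + \left(58 + i \sqrt{415}\right)} = \frac{\left(-9 - 384 + 1354\right) + 429043}{157072 + i \sqrt{415}} = \frac{961 + 429043}{157072 + i \sqrt{415}} = \frac{430004}{157072 + i \sqrt{415}}$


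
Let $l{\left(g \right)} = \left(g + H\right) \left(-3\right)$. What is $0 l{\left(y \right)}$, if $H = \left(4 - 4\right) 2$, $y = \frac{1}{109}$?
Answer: $0$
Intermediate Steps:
$y = \frac{1}{109} \approx 0.0091743$
$H = 0$ ($H = 0 \cdot 2 = 0$)
$l{\left(g \right)} = - 3 g$ ($l{\left(g \right)} = \left(g + 0\right) \left(-3\right) = g \left(-3\right) = - 3 g$)
$0 l{\left(y \right)} = 0 \left(\left(-3\right) \frac{1}{109}\right) = 0 \left(- \frac{3}{109}\right) = 0$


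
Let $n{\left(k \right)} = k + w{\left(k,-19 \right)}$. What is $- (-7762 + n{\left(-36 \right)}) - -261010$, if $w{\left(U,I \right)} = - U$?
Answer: $268772$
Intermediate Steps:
$n{\left(k \right)} = 0$ ($n{\left(k \right)} = k - k = 0$)
$- (-7762 + n{\left(-36 \right)}) - -261010 = - (-7762 + 0) - -261010 = \left(-1\right) \left(-7762\right) + 261010 = 7762 + 261010 = 268772$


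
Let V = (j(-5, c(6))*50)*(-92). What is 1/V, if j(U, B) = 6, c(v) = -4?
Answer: -1/27600 ≈ -3.6232e-5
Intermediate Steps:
V = -27600 (V = (6*50)*(-92) = 300*(-92) = -27600)
1/V = 1/(-27600) = -1/27600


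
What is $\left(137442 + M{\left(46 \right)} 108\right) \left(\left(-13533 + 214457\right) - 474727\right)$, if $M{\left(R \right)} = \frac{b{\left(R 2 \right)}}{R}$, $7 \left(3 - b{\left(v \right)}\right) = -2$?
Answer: $- \frac{263439008844}{7} \approx -3.7634 \cdot 10^{10}$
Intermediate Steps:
$b{\left(v \right)} = \frac{23}{7}$ ($b{\left(v \right)} = 3 - - \frac{2}{7} = 3 + \frac{2}{7} = \frac{23}{7}$)
$M{\left(R \right)} = \frac{23}{7 R}$
$\left(137442 + M{\left(46 \right)} 108\right) \left(\left(-13533 + 214457\right) - 474727\right) = \left(137442 + \frac{23}{7 \cdot 46} \cdot 108\right) \left(\left(-13533 + 214457\right) - 474727\right) = \left(137442 + \frac{23}{7} \cdot \frac{1}{46} \cdot 108\right) \left(200924 - 474727\right) = \left(137442 + \frac{1}{14} \cdot 108\right) \left(-273803\right) = \left(137442 + \frac{54}{7}\right) \left(-273803\right) = \frac{962148}{7} \left(-273803\right) = - \frac{263439008844}{7}$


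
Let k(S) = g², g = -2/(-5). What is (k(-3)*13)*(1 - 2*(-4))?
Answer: 468/25 ≈ 18.720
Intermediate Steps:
g = ⅖ (g = -2*(-⅕) = ⅖ ≈ 0.40000)
k(S) = 4/25 (k(S) = (⅖)² = 4/25)
(k(-3)*13)*(1 - 2*(-4)) = ((4/25)*13)*(1 - 2*(-4)) = 52*(1 + 8)/25 = (52/25)*9 = 468/25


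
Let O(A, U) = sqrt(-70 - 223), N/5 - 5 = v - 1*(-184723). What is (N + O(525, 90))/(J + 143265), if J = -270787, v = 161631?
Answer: -1731795/127522 - I*sqrt(293)/127522 ≈ -13.58 - 0.00013423*I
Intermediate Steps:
N = 1731795 (N = 25 + 5*(161631 - 1*(-184723)) = 25 + 5*(161631 + 184723) = 25 + 5*346354 = 25 + 1731770 = 1731795)
O(A, U) = I*sqrt(293) (O(A, U) = sqrt(-293) = I*sqrt(293))
(N + O(525, 90))/(J + 143265) = (1731795 + I*sqrt(293))/(-270787 + 143265) = (1731795 + I*sqrt(293))/(-127522) = (1731795 + I*sqrt(293))*(-1/127522) = -1731795/127522 - I*sqrt(293)/127522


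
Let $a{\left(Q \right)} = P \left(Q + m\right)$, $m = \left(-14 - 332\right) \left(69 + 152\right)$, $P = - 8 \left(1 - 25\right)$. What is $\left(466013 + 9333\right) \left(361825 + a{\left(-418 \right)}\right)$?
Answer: $-6844936291438$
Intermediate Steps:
$P = 192$ ($P = \left(-8\right) \left(-24\right) = 192$)
$m = -76466$ ($m = \left(-346\right) 221 = -76466$)
$a{\left(Q \right)} = -14681472 + 192 Q$ ($a{\left(Q \right)} = 192 \left(Q - 76466\right) = 192 \left(-76466 + Q\right) = -14681472 + 192 Q$)
$\left(466013 + 9333\right) \left(361825 + a{\left(-418 \right)}\right) = \left(466013 + 9333\right) \left(361825 + \left(-14681472 + 192 \left(-418\right)\right)\right) = 475346 \left(361825 - 14761728\right) = 475346 \left(-14399903\right) = -6844936291438$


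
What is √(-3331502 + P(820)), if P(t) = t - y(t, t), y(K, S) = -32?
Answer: 5*I*√133226 ≈ 1825.0*I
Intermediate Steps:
P(t) = 32 + t (P(t) = t - 1*(-32) = t + 32 = 32 + t)
√(-3331502 + P(820)) = √(-3331502 + (32 + 820)) = √(-3331502 + 852) = √(-3330650) = 5*I*√133226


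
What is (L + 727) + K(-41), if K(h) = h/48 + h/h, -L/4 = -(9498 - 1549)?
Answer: 1561111/48 ≈ 32523.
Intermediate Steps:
L = 31796 (L = -(-4)*(9498 - 1549) = -(-4)*7949 = -4*(-7949) = 31796)
K(h) = 1 + h/48 (K(h) = h*(1/48) + 1 = h/48 + 1 = 1 + h/48)
(L + 727) + K(-41) = (31796 + 727) + (1 + (1/48)*(-41)) = 32523 + (1 - 41/48) = 32523 + 7/48 = 1561111/48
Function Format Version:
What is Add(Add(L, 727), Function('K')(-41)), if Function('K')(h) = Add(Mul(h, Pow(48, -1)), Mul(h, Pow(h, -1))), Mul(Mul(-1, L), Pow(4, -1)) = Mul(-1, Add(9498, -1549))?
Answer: Rational(1561111, 48) ≈ 32523.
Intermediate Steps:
L = 31796 (L = Mul(-4, Mul(-1, Add(9498, -1549))) = Mul(-4, Mul(-1, 7949)) = Mul(-4, -7949) = 31796)
Function('K')(h) = Add(1, Mul(Rational(1, 48), h)) (Function('K')(h) = Add(Mul(h, Rational(1, 48)), 1) = Add(Mul(Rational(1, 48), h), 1) = Add(1, Mul(Rational(1, 48), h)))
Add(Add(L, 727), Function('K')(-41)) = Add(Add(31796, 727), Add(1, Mul(Rational(1, 48), -41))) = Add(32523, Add(1, Rational(-41, 48))) = Add(32523, Rational(7, 48)) = Rational(1561111, 48)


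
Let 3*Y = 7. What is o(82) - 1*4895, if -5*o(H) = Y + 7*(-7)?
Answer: -14657/3 ≈ -4885.7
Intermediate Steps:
Y = 7/3 (Y = (1/3)*7 = 7/3 ≈ 2.3333)
o(H) = 28/3 (o(H) = -(7/3 + 7*(-7))/5 = -(7/3 - 49)/5 = -1/5*(-140/3) = 28/3)
o(82) - 1*4895 = 28/3 - 1*4895 = 28/3 - 4895 = -14657/3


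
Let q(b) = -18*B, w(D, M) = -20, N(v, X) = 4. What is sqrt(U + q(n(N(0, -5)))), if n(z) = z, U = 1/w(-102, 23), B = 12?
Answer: I*sqrt(21605)/10 ≈ 14.699*I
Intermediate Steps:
U = -1/20 (U = 1/(-20) = -1/20 ≈ -0.050000)
q(b) = -216 (q(b) = -18*12 = -216)
sqrt(U + q(n(N(0, -5)))) = sqrt(-1/20 - 216) = sqrt(-4321/20) = I*sqrt(21605)/10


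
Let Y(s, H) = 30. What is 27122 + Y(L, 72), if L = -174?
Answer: 27152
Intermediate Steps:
27122 + Y(L, 72) = 27122 + 30 = 27152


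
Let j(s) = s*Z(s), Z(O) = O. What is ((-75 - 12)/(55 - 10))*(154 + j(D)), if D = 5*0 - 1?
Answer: -899/3 ≈ -299.67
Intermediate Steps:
D = -1 (D = 0 - 1 = -1)
j(s) = s² (j(s) = s*s = s²)
((-75 - 12)/(55 - 10))*(154 + j(D)) = ((-75 - 12)/(55 - 10))*(154 + (-1)²) = (-87/45)*(154 + 1) = -87*1/45*155 = -29/15*155 = -899/3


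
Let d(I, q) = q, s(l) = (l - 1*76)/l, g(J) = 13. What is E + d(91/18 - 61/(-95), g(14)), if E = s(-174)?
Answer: 1256/87 ≈ 14.437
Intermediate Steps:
s(l) = (-76 + l)/l (s(l) = (l - 76)/l = (-76 + l)/l)
E = 125/87 (E = (-76 - 174)/(-174) = -1/174*(-250) = 125/87 ≈ 1.4368)
E + d(91/18 - 61/(-95), g(14)) = 125/87 + 13 = 1256/87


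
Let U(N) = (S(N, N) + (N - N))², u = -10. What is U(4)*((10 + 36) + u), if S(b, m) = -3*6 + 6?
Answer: 5184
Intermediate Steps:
S(b, m) = -12 (S(b, m) = -18 + 6 = -12)
U(N) = 144 (U(N) = (-12 + (N - N))² = (-12 + 0)² = (-12)² = 144)
U(4)*((10 + 36) + u) = 144*((10 + 36) - 10) = 144*(46 - 10) = 144*36 = 5184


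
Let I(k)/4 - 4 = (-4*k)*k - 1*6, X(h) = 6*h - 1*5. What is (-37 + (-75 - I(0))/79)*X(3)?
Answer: -38870/79 ≈ -492.03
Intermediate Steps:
X(h) = -5 + 6*h (X(h) = 6*h - 5 = -5 + 6*h)
I(k) = -8 - 16*k**2 (I(k) = 16 + 4*((-4*k)*k - 1*6) = 16 + 4*(-4*k**2 - 6) = 16 + 4*(-6 - 4*k**2) = 16 + (-24 - 16*k**2) = -8 - 16*k**2)
(-37 + (-75 - I(0))/79)*X(3) = (-37 + (-75 - (-8 - 16*0**2))/79)*(-5 + 6*3) = (-37 + (-75 - (-8 - 16*0))*(1/79))*(-5 + 18) = (-37 + (-75 - (-8 + 0))*(1/79))*13 = (-37 + (-75 - 1*(-8))*(1/79))*13 = (-37 + (-75 + 8)*(1/79))*13 = (-37 - 67*1/79)*13 = (-37 - 67/79)*13 = -2990/79*13 = -38870/79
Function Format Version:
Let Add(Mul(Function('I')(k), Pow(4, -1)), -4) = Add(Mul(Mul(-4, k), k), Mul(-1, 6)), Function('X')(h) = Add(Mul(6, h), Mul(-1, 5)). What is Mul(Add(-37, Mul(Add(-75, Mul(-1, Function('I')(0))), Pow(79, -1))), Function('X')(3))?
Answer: Rational(-38870, 79) ≈ -492.03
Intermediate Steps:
Function('X')(h) = Add(-5, Mul(6, h)) (Function('X')(h) = Add(Mul(6, h), -5) = Add(-5, Mul(6, h)))
Function('I')(k) = Add(-8, Mul(-16, Pow(k, 2))) (Function('I')(k) = Add(16, Mul(4, Add(Mul(Mul(-4, k), k), Mul(-1, 6)))) = Add(16, Mul(4, Add(Mul(-4, Pow(k, 2)), -6))) = Add(16, Mul(4, Add(-6, Mul(-4, Pow(k, 2))))) = Add(16, Add(-24, Mul(-16, Pow(k, 2)))) = Add(-8, Mul(-16, Pow(k, 2))))
Mul(Add(-37, Mul(Add(-75, Mul(-1, Function('I')(0))), Pow(79, -1))), Function('X')(3)) = Mul(Add(-37, Mul(Add(-75, Mul(-1, Add(-8, Mul(-16, Pow(0, 2))))), Pow(79, -1))), Add(-5, Mul(6, 3))) = Mul(Add(-37, Mul(Add(-75, Mul(-1, Add(-8, Mul(-16, 0)))), Rational(1, 79))), Add(-5, 18)) = Mul(Add(-37, Mul(Add(-75, Mul(-1, Add(-8, 0))), Rational(1, 79))), 13) = Mul(Add(-37, Mul(Add(-75, Mul(-1, -8)), Rational(1, 79))), 13) = Mul(Add(-37, Mul(Add(-75, 8), Rational(1, 79))), 13) = Mul(Add(-37, Mul(-67, Rational(1, 79))), 13) = Mul(Add(-37, Rational(-67, 79)), 13) = Mul(Rational(-2990, 79), 13) = Rational(-38870, 79)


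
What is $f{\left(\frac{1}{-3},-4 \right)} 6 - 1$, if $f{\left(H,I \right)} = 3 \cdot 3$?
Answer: $53$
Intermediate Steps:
$f{\left(H,I \right)} = 9$
$f{\left(\frac{1}{-3},-4 \right)} 6 - 1 = 9 \cdot 6 - 1 = 54 - 1 = 53$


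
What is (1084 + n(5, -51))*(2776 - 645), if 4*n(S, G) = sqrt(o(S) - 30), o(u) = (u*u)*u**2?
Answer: 2310004 + 2131*sqrt(595)/4 ≈ 2.3230e+6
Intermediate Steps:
o(u) = u**4 (o(u) = u**2*u**2 = u**4)
n(S, G) = sqrt(-30 + S**4)/4 (n(S, G) = sqrt(S**4 - 30)/4 = sqrt(-30 + S**4)/4)
(1084 + n(5, -51))*(2776 - 645) = (1084 + sqrt(-30 + 5**4)/4)*(2776 - 645) = (1084 + sqrt(-30 + 625)/4)*2131 = (1084 + sqrt(595)/4)*2131 = 2310004 + 2131*sqrt(595)/4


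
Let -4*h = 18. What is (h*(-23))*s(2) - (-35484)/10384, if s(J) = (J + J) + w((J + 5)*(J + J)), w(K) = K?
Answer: 8606823/2596 ≈ 3315.4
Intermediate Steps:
h = -9/2 (h = -¼*18 = -9/2 ≈ -4.5000)
s(J) = 2*J + 2*J*(5 + J) (s(J) = (J + J) + (J + 5)*(J + J) = 2*J + (5 + J)*(2*J) = 2*J + 2*J*(5 + J))
(h*(-23))*s(2) - (-35484)/10384 = (-9/2*(-23))*(2*2*(6 + 2)) - (-35484)/10384 = 207*(2*2*8)/2 - (-35484)/10384 = (207/2)*32 - 1*(-8871/2596) = 3312 + 8871/2596 = 8606823/2596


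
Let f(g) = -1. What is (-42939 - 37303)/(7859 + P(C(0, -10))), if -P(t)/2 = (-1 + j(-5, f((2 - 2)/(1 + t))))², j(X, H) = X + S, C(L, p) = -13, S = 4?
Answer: -80242/7851 ≈ -10.221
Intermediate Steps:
j(X, H) = 4 + X (j(X, H) = X + 4 = 4 + X)
P(t) = -8 (P(t) = -2*(-1 + (4 - 5))² = -2*(-1 - 1)² = -2*(-2)² = -2*4 = -8)
(-42939 - 37303)/(7859 + P(C(0, -10))) = (-42939 - 37303)/(7859 - 8) = -80242/7851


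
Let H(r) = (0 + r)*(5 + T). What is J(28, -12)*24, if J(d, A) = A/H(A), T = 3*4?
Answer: 24/17 ≈ 1.4118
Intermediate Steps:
T = 12
H(r) = 17*r (H(r) = (0 + r)*(5 + 12) = r*17 = 17*r)
J(d, A) = 1/17 (J(d, A) = A/((17*A)) = A*(1/(17*A)) = 1/17)
J(28, -12)*24 = (1/17)*24 = 24/17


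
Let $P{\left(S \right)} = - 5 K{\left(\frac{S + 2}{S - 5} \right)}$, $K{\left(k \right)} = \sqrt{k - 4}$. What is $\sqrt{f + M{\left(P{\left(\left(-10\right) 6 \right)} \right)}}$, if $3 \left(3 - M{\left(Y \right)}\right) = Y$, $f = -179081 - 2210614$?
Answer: $\frac{\sqrt{-3634721532 + 39 i \sqrt{13130}}}{39} \approx 0.00095031 + 1545.9 i$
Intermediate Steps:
$K{\left(k \right)} = \sqrt{-4 + k}$
$f = -2389695$ ($f = -179081 - 2210614 = -2389695$)
$P{\left(S \right)} = - 5 \sqrt{-4 + \frac{2 + S}{-5 + S}}$ ($P{\left(S \right)} = - 5 \sqrt{-4 + \frac{S + 2}{S - 5}} = - 5 \sqrt{-4 + \frac{2 + S}{-5 + S}}$)
$M{\left(Y \right)} = 3 - \frac{Y}{3}$
$\sqrt{f + M{\left(P{\left(\left(-10\right) 6 \right)} \right)}} = \sqrt{-2389695 + \left(3 - \frac{\left(-5\right) \sqrt{- \frac{-22 + 3 \left(\left(-10\right) 6\right)}{-5 - 60}}}{3}\right)} = \sqrt{-2389695 + \left(3 - \frac{\left(-5\right) \sqrt{- \frac{-22 + 3 \left(-60\right)}{-5 - 60}}}{3}\right)} = \sqrt{-2389695 + \left(3 - \frac{\left(-5\right) \sqrt{- \frac{-22 - 180}{-65}}}{3}\right)} = \sqrt{-2389695 + \left(3 - \frac{\left(-5\right) \sqrt{\left(-1\right) \left(- \frac{1}{65}\right) \left(-202\right)}}{3}\right)} = \sqrt{-2389695 + \left(3 - \frac{\left(-5\right) \sqrt{- \frac{202}{65}}}{3}\right)} = \sqrt{-2389695 + \left(3 - \frac{\left(-5\right) \frac{i \sqrt{13130}}{65}}{3}\right)} = \sqrt{-2389695 + \left(3 - \frac{\left(- \frac{1}{13}\right) i \sqrt{13130}}{3}\right)} = \sqrt{-2389695 + \left(3 + \frac{i \sqrt{13130}}{39}\right)} = \sqrt{-2389692 + \frac{i \sqrt{13130}}{39}}$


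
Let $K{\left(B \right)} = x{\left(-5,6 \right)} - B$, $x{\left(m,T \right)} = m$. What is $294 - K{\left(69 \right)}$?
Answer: $368$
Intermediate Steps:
$K{\left(B \right)} = -5 - B$
$294 - K{\left(69 \right)} = 294 - \left(-5 - 69\right) = 294 - -74 = 294 + 74 = 368$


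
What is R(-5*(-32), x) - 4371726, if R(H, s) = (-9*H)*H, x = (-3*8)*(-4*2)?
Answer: -4602126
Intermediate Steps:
x = 192 (x = -24*(-8) = 192)
R(H, s) = -9*H²
R(-5*(-32), x) - 4371726 = -9*(-5*(-32))² - 4371726 = -9*160² - 4371726 = -9*25600 - 4371726 = -230400 - 4371726 = -4602126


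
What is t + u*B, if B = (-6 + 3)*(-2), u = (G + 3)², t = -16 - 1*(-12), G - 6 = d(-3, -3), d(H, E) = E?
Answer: 212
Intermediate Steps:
G = 3 (G = 6 - 3 = 3)
t = -4 (t = -16 + 12 = -4)
u = 36 (u = (3 + 3)² = 6² = 36)
B = 6 (B = -3*(-2) = 6)
t + u*B = -4 + 36*6 = -4 + 216 = 212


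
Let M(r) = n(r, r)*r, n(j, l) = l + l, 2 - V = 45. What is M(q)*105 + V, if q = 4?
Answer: 3317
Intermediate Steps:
V = -43 (V = 2 - 1*45 = 2 - 45 = -43)
n(j, l) = 2*l
M(r) = 2*r² (M(r) = (2*r)*r = 2*r²)
M(q)*105 + V = (2*4²)*105 - 43 = (2*16)*105 - 43 = 32*105 - 43 = 3360 - 43 = 3317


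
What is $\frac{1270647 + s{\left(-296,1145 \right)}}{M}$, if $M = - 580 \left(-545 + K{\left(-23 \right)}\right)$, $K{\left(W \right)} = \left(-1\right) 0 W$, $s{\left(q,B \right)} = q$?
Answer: $\frac{1270351}{316100} \approx 4.0188$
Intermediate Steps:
$K{\left(W \right)} = 0$ ($K{\left(W \right)} = 0 W = 0$)
$M = 316100$ ($M = - 580 \left(-545 + 0\right) = \left(-580\right) \left(-545\right) = 316100$)
$\frac{1270647 + s{\left(-296,1145 \right)}}{M} = \frac{1270647 - 296}{316100} = 1270351 \cdot \frac{1}{316100} = \frac{1270351}{316100}$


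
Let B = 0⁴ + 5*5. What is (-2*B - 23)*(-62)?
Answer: 4526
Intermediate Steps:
B = 25 (B = 0 + 25 = 25)
(-2*B - 23)*(-62) = (-2*25 - 23)*(-62) = (-50 - 23)*(-62) = -73*(-62) = 4526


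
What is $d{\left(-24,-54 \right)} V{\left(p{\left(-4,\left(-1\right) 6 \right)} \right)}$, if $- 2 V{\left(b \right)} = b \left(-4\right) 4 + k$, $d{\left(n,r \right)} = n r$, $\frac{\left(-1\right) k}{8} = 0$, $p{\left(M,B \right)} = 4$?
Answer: $41472$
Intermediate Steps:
$k = 0$ ($k = \left(-8\right) 0 = 0$)
$V{\left(b \right)} = 8 b$ ($V{\left(b \right)} = - \frac{b \left(-4\right) 4 + 0}{2} = - \frac{- 4 b 4 + 0}{2} = - \frac{- 16 b + 0}{2} = - \frac{\left(-16\right) b}{2} = 8 b$)
$d{\left(-24,-54 \right)} V{\left(p{\left(-4,\left(-1\right) 6 \right)} \right)} = \left(-24\right) \left(-54\right) 8 \cdot 4 = 1296 \cdot 32 = 41472$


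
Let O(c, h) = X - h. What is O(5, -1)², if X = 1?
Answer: 4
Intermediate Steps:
O(c, h) = 1 - h
O(5, -1)² = (1 - 1*(-1))² = (1 + 1)² = 2² = 4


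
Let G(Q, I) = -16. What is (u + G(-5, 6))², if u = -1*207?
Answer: 49729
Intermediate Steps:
u = -207
(u + G(-5, 6))² = (-207 - 16)² = (-223)² = 49729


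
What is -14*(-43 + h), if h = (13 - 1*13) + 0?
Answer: 602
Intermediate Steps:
h = 0 (h = (13 - 13) + 0 = 0 + 0 = 0)
-14*(-43 + h) = -14*(-43 + 0) = -14*(-43) = 602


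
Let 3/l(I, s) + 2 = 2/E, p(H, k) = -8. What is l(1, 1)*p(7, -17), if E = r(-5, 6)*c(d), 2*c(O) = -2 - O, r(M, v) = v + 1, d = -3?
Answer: 84/5 ≈ 16.800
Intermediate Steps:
r(M, v) = 1 + v
c(O) = -1 - O/2 (c(O) = (-2 - O)/2 = -1 - O/2)
E = 7/2 (E = (1 + 6)*(-1 - ½*(-3)) = 7*(-1 + 3/2) = 7*(½) = 7/2 ≈ 3.5000)
l(I, s) = -21/10 (l(I, s) = 3/(-2 + 2/(7/2)) = 3/(-2 + 2*(2/7)) = 3/(-2 + 4/7) = 3/(-10/7) = 3*(-7/10) = -21/10)
l(1, 1)*p(7, -17) = -21/10*(-8) = 84/5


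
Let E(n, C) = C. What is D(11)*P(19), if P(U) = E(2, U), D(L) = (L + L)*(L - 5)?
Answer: 2508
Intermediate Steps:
D(L) = 2*L*(-5 + L) (D(L) = (2*L)*(-5 + L) = 2*L*(-5 + L))
P(U) = U
D(11)*P(19) = (2*11*(-5 + 11))*19 = (2*11*6)*19 = 132*19 = 2508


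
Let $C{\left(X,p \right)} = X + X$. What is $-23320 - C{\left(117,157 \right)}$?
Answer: $-23554$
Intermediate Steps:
$C{\left(X,p \right)} = 2 X$
$-23320 - C{\left(117,157 \right)} = -23320 - 2 \cdot 117 = -23320 - 234 = -23554$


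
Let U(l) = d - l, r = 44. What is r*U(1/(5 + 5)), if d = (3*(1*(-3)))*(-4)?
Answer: 7898/5 ≈ 1579.6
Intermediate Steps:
d = 36 (d = (3*(-3))*(-4) = -9*(-4) = 36)
U(l) = 36 - l
r*U(1/(5 + 5)) = 44*(36 - 1/(5 + 5)) = 44*(36 - 1/10) = 44*(36 - 1*⅒) = 44*(36 - ⅒) = 44*(359/10) = 7898/5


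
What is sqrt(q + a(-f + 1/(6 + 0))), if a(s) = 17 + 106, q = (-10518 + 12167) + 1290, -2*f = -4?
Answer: sqrt(3062) ≈ 55.335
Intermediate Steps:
f = 2 (f = -1/2*(-4) = 2)
q = 2939 (q = 1649 + 1290 = 2939)
a(s) = 123
sqrt(q + a(-f + 1/(6 + 0))) = sqrt(2939 + 123) = sqrt(3062)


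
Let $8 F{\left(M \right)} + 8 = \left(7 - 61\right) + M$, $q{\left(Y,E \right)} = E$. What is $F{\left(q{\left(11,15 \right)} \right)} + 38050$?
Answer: $\frac{304353}{8} \approx 38044.0$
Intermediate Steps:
$F{\left(M \right)} = - \frac{31}{4} + \frac{M}{8}$ ($F{\left(M \right)} = -1 + \frac{\left(7 - 61\right) + M}{8} = -1 + \frac{-54 + M}{8} = -1 + \left(- \frac{27}{4} + \frac{M}{8}\right) = - \frac{31}{4} + \frac{M}{8}$)
$F{\left(q{\left(11,15 \right)} \right)} + 38050 = \left(- \frac{31}{4} + \frac{1}{8} \cdot 15\right) + 38050 = \left(- \frac{31}{4} + \frac{15}{8}\right) + 38050 = - \frac{47}{8} + 38050 = \frac{304353}{8}$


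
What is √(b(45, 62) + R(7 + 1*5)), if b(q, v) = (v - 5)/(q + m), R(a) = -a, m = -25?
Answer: I*√915/10 ≈ 3.0249*I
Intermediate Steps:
b(q, v) = (-5 + v)/(-25 + q) (b(q, v) = (v - 5)/(q - 25) = (-5 + v)/(-25 + q))
√(b(45, 62) + R(7 + 1*5)) = √((-5 + 62)/(-25 + 45) - (7 + 1*5)) = √(57/20 - (7 + 5)) = √((1/20)*57 - 1*12) = √(57/20 - 12) = √(-183/20) = I*√915/10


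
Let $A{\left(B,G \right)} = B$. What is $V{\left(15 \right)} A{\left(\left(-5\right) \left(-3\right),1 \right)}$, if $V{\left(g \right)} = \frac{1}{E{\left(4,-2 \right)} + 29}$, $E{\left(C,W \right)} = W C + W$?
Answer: $\frac{15}{19} \approx 0.78947$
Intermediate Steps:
$E{\left(C,W \right)} = W + C W$ ($E{\left(C,W \right)} = C W + W = W + C W$)
$V{\left(g \right)} = \frac{1}{19}$ ($V{\left(g \right)} = \frac{1}{- 2 \left(1 + 4\right) + 29} = \frac{1}{\left(-2\right) 5 + 29} = \frac{1}{-10 + 29} = \frac{1}{19}$)
$V{\left(15 \right)} A{\left(\left(-5\right) \left(-3\right),1 \right)} = \frac{\left(-5\right) \left(-3\right)}{19} = \frac{1}{19} \cdot 15 = \frac{15}{19}$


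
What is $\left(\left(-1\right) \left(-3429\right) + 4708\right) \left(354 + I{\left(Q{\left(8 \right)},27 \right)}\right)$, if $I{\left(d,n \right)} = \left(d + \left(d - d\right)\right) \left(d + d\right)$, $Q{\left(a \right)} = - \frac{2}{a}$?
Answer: $\frac{23052121}{8} \approx 2.8815 \cdot 10^{6}$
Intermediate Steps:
$I{\left(d,n \right)} = 2 d^{2}$ ($I{\left(d,n \right)} = \left(d + 0\right) 2 d = d 2 d = 2 d^{2}$)
$\left(\left(-1\right) \left(-3429\right) + 4708\right) \left(354 + I{\left(Q{\left(8 \right)},27 \right)}\right) = \left(\left(-1\right) \left(-3429\right) + 4708\right) \left(354 + 2 \left(- \frac{2}{8}\right)^{2}\right) = \left(3429 + 4708\right) \left(354 + 2 \left(\left(-2\right) \frac{1}{8}\right)^{2}\right) = 8137 \left(354 + 2 \left(- \frac{1}{4}\right)^{2}\right) = 8137 \left(354 + 2 \cdot \frac{1}{16}\right) = 8137 \left(354 + \frac{1}{8}\right) = 8137 \cdot \frac{2833}{8} = \frac{23052121}{8}$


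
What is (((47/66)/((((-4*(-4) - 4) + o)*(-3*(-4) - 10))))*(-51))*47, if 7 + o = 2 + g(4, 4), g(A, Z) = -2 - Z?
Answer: -37553/44 ≈ -853.48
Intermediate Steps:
o = -11 (o = -7 + (2 + (-2 - 1*4)) = -7 + (2 + (-2 - 4)) = -7 + (2 - 6) = -7 - 4 = -11)
(((47/66)/((((-4*(-4) - 4) + o)*(-3*(-4) - 10))))*(-51))*47 = (((47/66)/((((-4*(-4) - 4) - 11)*(-3*(-4) - 10))))*(-51))*47 = (((47*(1/66))/((((16 - 4) - 11)*(12 - 10))))*(-51))*47 = ((47/(66*(((12 - 11)*2))))*(-51))*47 = ((47/(66*((1*2))))*(-51))*47 = (((47/66)/2)*(-51))*47 = (((47/66)*(½))*(-51))*47 = ((47/132)*(-51))*47 = -799/44*47 = -37553/44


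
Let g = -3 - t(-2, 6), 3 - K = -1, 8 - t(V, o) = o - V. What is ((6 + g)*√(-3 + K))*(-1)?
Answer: -3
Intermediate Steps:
t(V, o) = 8 + V - o (t(V, o) = 8 - (o - V) = 8 + (V - o) = 8 + V - o)
K = 4 (K = 3 - 1*(-1) = 3 + 1 = 4)
g = -3 (g = -3 - (8 - 2 - 1*6) = -3 - (8 - 2 - 6) = -3 - 1*0 = -3 + 0 = -3)
((6 + g)*√(-3 + K))*(-1) = ((6 - 3)*√(-3 + 4))*(-1) = (3*√1)*(-1) = (3*1)*(-1) = 3*(-1) = -3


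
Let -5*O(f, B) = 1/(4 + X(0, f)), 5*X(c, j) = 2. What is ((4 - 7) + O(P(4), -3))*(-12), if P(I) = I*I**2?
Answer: 402/11 ≈ 36.545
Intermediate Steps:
X(c, j) = 2/5 (X(c, j) = (1/5)*2 = 2/5)
P(I) = I**3
O(f, B) = -1/22 (O(f, B) = -1/(5*(4 + 2/5)) = -1/(5*22/5) = -1/5*5/22 = -1/22)
((4 - 7) + O(P(4), -3))*(-12) = ((4 - 7) - 1/22)*(-12) = (-3 - 1/22)*(-12) = -67/22*(-12) = 402/11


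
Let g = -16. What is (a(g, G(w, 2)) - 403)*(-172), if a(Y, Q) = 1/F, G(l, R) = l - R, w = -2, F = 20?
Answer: 346537/5 ≈ 69307.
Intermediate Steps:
a(Y, Q) = 1/20
(a(g, G(w, 2)) - 403)*(-172) = (1/20 - 403)*(-172) = -8059/20*(-172) = 346537/5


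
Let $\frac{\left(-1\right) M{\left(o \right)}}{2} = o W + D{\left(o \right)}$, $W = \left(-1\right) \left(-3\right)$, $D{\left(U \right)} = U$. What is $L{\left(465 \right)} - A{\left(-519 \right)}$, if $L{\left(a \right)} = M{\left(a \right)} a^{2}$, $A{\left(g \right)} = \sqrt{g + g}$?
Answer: $-804357000 - i \sqrt{1038} \approx -8.0436 \cdot 10^{8} - 32.218 i$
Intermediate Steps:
$W = 3$
$A{\left(g \right)} = \sqrt{2} \sqrt{g}$ ($A{\left(g \right)} = \sqrt{2 g} = \sqrt{2} \sqrt{g}$)
$M{\left(o \right)} = - 8 o$ ($M{\left(o \right)} = - 2 \left(o 3 + o\right) = - 2 \left(3 o + o\right) = - 2 \cdot 4 o = - 8 o$)
$L{\left(a \right)} = - 8 a^{3}$ ($L{\left(a \right)} = - 8 a a^{2} = - 8 a^{3}$)
$L{\left(465 \right)} - A{\left(-519 \right)} = - 8 \cdot 465^{3} - \sqrt{2} \sqrt{-519} = \left(-8\right) 100544625 - \sqrt{2} i \sqrt{519} = -804357000 - i \sqrt{1038}$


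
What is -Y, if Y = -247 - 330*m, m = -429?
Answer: -141323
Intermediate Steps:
Y = 141323 (Y = -247 - 330*(-429) = -247 + 141570 = 141323)
-Y = -1*141323 = -141323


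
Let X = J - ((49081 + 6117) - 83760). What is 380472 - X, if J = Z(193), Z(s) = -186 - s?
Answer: 352289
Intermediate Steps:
J = -379 (J = -186 - 1*193 = -186 - 193 = -379)
X = 28183 (X = -379 - ((49081 + 6117) - 83760) = -379 - (55198 - 83760) = -379 - 1*(-28562) = -379 + 28562 = 28183)
380472 - X = 380472 - 1*28183 = 380472 - 28183 = 352289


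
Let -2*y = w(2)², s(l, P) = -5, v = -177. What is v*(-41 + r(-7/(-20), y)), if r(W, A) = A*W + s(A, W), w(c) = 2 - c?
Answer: 8142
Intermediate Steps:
y = 0 (y = -(2 - 1*2)²/2 = -(2 - 2)²/2 = -½*0² = -½*0 = 0)
r(W, A) = -5 + A*W (r(W, A) = A*W - 5 = -5 + A*W)
v*(-41 + r(-7/(-20), y)) = -177*(-41 + (-5 + 0*(-7/(-20)))) = -177*(-41 + (-5 + 0*(-7*(-1/20)))) = -177*(-41 + (-5 + 0*(7/20))) = -177*(-41 + (-5 + 0)) = -177*(-41 - 5) = -177*(-46) = 8142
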